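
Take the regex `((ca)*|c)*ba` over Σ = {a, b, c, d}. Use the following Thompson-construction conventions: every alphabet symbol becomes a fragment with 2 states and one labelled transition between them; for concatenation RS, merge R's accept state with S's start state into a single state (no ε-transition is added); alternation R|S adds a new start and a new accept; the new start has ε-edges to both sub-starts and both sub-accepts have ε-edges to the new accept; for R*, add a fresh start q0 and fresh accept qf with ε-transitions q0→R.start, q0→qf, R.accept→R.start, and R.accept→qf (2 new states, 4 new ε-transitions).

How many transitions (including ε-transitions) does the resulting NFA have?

17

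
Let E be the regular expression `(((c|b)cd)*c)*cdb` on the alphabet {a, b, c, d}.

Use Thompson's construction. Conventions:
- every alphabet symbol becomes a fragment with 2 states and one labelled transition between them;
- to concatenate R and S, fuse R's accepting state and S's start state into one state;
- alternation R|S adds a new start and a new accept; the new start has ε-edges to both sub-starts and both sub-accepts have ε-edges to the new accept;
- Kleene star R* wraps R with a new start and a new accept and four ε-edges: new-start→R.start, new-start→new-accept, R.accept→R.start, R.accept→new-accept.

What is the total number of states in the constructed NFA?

16

Recursing over subexpressions:
Each of the 8 symbol leaves contributes a 2-state fragment.
  c|b — 6 states
  (c|b)cd — 8 states
  ((c|b)cd)* — 10 states
  ((c|b)cd)*c — 11 states
  (((c|b)cd)*c)* — 13 states
  (((c|b)cd)*c)*cdb — 16 states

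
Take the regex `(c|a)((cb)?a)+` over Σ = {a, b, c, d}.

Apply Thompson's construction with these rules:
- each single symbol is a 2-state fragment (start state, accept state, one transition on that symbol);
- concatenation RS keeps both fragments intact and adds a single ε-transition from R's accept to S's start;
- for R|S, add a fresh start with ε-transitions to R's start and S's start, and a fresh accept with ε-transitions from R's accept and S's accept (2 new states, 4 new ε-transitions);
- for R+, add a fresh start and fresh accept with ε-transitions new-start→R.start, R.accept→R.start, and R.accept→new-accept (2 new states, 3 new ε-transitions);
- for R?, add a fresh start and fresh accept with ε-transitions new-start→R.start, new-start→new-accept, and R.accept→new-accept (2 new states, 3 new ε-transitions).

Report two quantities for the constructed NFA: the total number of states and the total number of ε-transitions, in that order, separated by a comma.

16, 13

By structural recursion:
Each of the 5 symbol leaves contributes 2 states and 0 ε-transitions.
  c|a → 6 states, 4 ε-transitions
  cb → 4 states, 1 ε-transition
  (cb)? → 6 states, 4 ε-transitions
  (cb)?a → 8 states, 5 ε-transitions
  ((cb)?a)+ → 10 states, 8 ε-transitions
  (c|a)((cb)?a)+ → 16 states, 13 ε-transitions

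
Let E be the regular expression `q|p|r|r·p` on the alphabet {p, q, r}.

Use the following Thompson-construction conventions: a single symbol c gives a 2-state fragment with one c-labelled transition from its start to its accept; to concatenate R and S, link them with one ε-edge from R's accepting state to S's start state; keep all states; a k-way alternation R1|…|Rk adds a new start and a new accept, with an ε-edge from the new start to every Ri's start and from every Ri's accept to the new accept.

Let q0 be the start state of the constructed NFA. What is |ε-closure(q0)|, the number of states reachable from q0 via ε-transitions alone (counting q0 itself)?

Compute the ε-closure size of each fragment's start state recursively; a symbol fragment's start has no outgoing ε-edge, so its closure is just itself (size 1).
  r·p : same as the first factor's closure: |ε-closure| = 1
  q|p|r|r·p : |ε-closure| = 1 + 1 + 1 + 1 + 1 = 5 (the new accept is not ε-reachable since no branch accepts ε)

5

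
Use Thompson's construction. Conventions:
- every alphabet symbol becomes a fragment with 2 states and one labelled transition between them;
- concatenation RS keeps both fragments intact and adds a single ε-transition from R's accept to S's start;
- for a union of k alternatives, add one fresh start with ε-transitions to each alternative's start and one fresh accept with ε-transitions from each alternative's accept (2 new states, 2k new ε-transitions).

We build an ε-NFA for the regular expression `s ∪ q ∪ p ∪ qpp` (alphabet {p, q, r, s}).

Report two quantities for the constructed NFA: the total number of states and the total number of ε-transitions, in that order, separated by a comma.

By structural recursion:
Each of the 6 symbol leaves contributes 2 states and 0 ε-transitions.
  qpp → 6 states, 2 ε-transitions
  s ∪ q ∪ p ∪ qpp → 14 states, 10 ε-transitions

14, 10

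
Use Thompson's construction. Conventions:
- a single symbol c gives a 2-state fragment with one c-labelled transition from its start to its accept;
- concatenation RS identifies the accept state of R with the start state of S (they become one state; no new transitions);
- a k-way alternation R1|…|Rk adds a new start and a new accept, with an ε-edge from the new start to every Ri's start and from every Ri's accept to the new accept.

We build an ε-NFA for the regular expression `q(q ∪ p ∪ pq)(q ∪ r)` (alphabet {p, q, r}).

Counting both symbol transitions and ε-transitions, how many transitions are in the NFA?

17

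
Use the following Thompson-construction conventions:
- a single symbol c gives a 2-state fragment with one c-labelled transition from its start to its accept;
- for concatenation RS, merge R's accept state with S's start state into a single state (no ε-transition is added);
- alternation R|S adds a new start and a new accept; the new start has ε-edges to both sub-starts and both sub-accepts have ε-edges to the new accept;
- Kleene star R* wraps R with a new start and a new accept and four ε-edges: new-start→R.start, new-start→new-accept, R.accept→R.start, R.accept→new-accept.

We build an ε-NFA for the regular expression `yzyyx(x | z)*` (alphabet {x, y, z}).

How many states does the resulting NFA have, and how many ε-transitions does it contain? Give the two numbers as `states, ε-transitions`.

Per subexpression:
Each of the 7 symbol leaves contributes 2 states and 0 ε-transitions.
  x | z → 6 states, 4 ε-transitions
  (x | z)* → 8 states, 8 ε-transitions
  yzyyx(x | z)* → 13 states, 8 ε-transitions

13, 8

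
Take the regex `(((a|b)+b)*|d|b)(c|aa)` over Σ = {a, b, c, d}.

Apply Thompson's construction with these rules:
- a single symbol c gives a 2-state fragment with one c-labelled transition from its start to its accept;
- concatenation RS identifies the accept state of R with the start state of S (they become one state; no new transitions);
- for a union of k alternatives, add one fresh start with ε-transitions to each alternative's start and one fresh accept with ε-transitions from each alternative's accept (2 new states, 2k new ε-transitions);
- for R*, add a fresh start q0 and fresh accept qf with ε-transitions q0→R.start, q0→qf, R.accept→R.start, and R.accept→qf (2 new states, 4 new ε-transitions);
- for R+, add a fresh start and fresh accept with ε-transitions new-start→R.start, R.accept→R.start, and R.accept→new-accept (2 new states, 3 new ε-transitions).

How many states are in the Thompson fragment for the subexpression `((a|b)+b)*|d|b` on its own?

17

Fragment for `((a|b)+b)*|d|b`:
Each of the 5 symbol leaves contributes a 2-state fragment.
  a|b — 6 states
  (a|b)+ — 8 states
  (a|b)+b — 9 states
  ((a|b)+b)* — 11 states
  ((a|b)+b)*|d|b — 17 states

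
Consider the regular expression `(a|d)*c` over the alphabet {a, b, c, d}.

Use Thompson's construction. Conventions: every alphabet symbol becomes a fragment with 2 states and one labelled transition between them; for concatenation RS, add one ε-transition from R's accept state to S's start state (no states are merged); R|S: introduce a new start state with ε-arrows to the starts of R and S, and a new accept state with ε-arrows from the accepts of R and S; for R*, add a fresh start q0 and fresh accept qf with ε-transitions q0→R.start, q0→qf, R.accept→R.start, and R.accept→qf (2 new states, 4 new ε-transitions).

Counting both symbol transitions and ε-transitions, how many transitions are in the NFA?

Per subexpression:
Each of the 3 symbol leaves contributes 1 transition (1 symbol, 0 ε).
  a|d — 6 transitions (2 symbol, 4 ε)
  (a|d)* — 10 transitions (2 symbol, 8 ε)
  (a|d)*c — 12 transitions (3 symbol, 9 ε)

12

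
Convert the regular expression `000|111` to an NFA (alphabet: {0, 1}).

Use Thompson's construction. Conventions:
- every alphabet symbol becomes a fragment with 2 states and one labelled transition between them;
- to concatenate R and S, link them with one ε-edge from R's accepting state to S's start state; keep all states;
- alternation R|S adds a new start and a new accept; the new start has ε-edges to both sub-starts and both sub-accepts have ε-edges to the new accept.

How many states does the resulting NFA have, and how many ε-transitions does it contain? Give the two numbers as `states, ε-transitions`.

By structural recursion:
Each of the 6 symbol leaves contributes 2 states and 0 ε-transitions.
  000 — 6 states, 2 ε-transitions
  111 — 6 states, 2 ε-transitions
  000|111 — 14 states, 8 ε-transitions

14, 8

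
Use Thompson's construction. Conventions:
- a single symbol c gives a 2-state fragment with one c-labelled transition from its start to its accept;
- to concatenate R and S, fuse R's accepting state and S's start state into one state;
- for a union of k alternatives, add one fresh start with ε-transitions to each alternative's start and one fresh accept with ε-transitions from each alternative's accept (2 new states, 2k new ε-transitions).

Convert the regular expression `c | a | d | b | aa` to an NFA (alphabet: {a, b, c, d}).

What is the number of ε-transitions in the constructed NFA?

Building bottom-up:
Each of the 6 symbol leaves contributes 0 ε-transitions.
  aa → 0 ε-transitions
  c | a | d | b | aa → 10 ε-transitions

10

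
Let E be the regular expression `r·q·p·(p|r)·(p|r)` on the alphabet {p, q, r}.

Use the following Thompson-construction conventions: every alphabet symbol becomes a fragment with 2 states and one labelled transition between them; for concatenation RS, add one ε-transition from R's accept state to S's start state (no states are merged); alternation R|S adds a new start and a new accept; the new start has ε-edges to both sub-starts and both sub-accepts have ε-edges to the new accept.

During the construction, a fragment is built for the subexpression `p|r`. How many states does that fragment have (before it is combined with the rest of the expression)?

6

Fragment for `p|r`:
Each of the 2 symbol leaves contributes a 2-state fragment.
  p|r : 6 states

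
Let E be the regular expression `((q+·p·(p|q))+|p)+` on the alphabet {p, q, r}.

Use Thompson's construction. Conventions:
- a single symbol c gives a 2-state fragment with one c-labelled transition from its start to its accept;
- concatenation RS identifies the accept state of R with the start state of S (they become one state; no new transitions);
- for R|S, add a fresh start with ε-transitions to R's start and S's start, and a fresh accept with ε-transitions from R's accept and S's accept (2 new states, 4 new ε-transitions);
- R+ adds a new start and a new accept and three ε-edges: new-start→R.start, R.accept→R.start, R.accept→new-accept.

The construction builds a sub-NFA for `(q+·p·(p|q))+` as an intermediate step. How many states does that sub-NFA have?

12

Fragment for `(q+·p·(p|q))+`:
Each of the 4 symbol leaves contributes a 2-state fragment.
  q+ → 4 states
  p|q → 6 states
  q+·p·(p|q) → 10 states
  (q+·p·(p|q))+ → 12 states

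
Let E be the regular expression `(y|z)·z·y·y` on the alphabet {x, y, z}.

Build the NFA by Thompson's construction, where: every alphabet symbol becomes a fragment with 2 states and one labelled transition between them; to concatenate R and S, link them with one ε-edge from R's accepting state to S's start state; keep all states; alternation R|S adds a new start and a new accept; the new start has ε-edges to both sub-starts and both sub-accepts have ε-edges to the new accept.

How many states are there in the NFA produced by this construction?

Recursing over subexpressions:
Each of the 5 symbol leaves contributes a 2-state fragment.
  y|z → 6 states
  (y|z)·z·y·y → 12 states

12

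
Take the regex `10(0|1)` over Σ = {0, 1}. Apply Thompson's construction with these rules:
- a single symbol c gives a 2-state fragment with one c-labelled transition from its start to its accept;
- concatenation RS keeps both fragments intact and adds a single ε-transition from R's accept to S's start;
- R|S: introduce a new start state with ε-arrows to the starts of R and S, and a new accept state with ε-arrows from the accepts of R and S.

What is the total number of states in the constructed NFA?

Recursing over subexpressions:
Each of the 4 symbol leaves contributes a 2-state fragment.
  0|1 → 6 states
  10(0|1) → 10 states

10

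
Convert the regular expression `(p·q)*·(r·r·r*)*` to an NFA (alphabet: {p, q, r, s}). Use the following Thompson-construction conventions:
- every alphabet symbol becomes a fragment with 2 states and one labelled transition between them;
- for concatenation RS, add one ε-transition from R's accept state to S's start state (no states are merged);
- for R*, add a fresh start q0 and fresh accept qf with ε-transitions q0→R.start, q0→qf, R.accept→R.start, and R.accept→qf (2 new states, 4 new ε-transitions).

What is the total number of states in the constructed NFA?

By structural recursion:
Each of the 5 symbol leaves contributes a 2-state fragment.
  p·q = 4 states
  (p·q)* = 6 states
  r* = 4 states
  r·r·r* = 8 states
  (r·r·r*)* = 10 states
  (p·q)*·(r·r·r*)* = 16 states

16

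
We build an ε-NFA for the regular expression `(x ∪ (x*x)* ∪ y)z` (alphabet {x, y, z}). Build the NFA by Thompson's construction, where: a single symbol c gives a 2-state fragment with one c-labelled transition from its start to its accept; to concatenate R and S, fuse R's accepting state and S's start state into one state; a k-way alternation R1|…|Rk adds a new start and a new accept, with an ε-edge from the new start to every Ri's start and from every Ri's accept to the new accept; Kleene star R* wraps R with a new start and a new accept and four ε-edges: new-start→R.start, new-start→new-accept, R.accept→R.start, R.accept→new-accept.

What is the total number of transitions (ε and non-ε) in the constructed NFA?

Per subexpression:
Each of the 5 symbol leaves contributes 1 transition (1 symbol, 0 ε).
  x* — 5 transitions (1 symbol, 4 ε)
  x*x — 6 transitions (2 symbol, 4 ε)
  (x*x)* — 10 transitions (2 symbol, 8 ε)
  x ∪ (x*x)* ∪ y — 18 transitions (4 symbol, 14 ε)
  (x ∪ (x*x)* ∪ y)z — 19 transitions (5 symbol, 14 ε)

19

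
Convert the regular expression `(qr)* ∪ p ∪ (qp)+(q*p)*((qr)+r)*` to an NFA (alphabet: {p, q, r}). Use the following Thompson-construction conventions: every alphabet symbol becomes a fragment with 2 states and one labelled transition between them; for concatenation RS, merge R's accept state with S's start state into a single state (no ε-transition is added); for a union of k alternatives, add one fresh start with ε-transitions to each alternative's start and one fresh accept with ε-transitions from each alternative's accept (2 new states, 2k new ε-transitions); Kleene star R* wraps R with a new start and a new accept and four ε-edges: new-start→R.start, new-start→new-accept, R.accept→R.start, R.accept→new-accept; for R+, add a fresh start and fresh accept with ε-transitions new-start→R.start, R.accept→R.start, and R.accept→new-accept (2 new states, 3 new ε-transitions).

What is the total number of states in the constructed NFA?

Building bottom-up:
Each of the 10 symbol leaves contributes a 2-state fragment.
  qr = 3 states
  (qr)* = 5 states
  qp = 3 states
  (qp)+ = 5 states
  q* = 4 states
  q*p = 5 states
  (q*p)* = 7 states
  qr = 3 states
  (qr)+ = 5 states
  (qr)+r = 6 states
  ((qr)+r)* = 8 states
  (qp)+(q*p)*((qr)+r)* = 18 states
  (qr)* ∪ p ∪ (qp)+(q*p)*((qr)+r)* = 27 states

27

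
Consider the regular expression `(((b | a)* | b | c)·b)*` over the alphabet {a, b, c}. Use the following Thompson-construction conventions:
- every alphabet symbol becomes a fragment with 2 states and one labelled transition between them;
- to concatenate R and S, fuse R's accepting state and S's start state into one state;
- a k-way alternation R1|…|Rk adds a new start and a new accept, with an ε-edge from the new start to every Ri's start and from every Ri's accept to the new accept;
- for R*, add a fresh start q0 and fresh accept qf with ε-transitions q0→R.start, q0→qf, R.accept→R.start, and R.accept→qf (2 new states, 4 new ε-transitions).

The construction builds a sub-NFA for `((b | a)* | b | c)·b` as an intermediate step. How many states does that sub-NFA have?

15

Fragment for `((b | a)* | b | c)·b`:
Each of the 5 symbol leaves contributes a 2-state fragment.
  b | a — 6 states
  (b | a)* — 8 states
  (b | a)* | b | c — 14 states
  ((b | a)* | b | c)·b — 15 states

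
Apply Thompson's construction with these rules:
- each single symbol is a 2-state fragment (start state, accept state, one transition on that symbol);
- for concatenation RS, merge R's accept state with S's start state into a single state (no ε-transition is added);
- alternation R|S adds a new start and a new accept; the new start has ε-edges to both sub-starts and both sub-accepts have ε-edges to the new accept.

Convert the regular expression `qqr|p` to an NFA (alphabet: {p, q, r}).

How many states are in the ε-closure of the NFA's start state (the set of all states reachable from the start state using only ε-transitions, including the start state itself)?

Work bottom-up. For each fragment F, track |ε-closure(F.start)| and whether F's accept lies in that closure (i.e. whether F accepts ε). A single-symbol fragment has closure size 1 and does not accept ε.
  qqr — |ε-closure| equals the left operand's closure size = 1 (its accept is not ε-reachable, so the closure stops there)
  qqr|p — new start ε-reaches every alternative's start; none of them accept ε, so the new accept is not reached: |ε-closure| = 1 + 1 + 1 = 3

3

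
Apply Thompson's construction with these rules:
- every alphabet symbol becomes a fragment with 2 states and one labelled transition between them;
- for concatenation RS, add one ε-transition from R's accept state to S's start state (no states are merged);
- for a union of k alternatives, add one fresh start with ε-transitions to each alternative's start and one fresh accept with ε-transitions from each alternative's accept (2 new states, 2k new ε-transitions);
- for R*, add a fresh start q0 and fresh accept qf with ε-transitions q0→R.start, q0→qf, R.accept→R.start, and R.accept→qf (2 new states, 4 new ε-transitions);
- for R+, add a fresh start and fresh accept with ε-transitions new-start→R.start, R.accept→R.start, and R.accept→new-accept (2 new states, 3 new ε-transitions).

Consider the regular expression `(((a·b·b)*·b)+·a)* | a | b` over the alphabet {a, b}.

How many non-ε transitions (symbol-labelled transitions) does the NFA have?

7

Bottom-up over the parse tree:
Each of the 7 symbol leaves contributes exactly 1 symbol transition.
  a·b·b → 3 symbol transitions
  (a·b·b)* → 3 symbol transitions
  (a·b·b)*·b → 4 symbol transitions
  ((a·b·b)*·b)+ → 4 symbol transitions
  ((a·b·b)*·b)+·a → 5 symbol transitions
  (((a·b·b)*·b)+·a)* → 5 symbol transitions
  (((a·b·b)*·b)+·a)* | a | b → 7 symbol transitions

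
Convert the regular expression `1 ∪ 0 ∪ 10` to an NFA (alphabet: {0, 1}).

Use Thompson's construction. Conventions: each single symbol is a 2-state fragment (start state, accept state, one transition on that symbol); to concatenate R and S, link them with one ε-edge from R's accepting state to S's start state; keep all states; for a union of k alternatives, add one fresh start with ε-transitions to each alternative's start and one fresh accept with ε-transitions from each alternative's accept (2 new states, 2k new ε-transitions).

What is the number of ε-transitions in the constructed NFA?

7

Per subexpression:
Each of the 4 symbol leaves contributes 0 ε-transitions.
  10 : 1 ε-transition
  1 ∪ 0 ∪ 10 : 7 ε-transitions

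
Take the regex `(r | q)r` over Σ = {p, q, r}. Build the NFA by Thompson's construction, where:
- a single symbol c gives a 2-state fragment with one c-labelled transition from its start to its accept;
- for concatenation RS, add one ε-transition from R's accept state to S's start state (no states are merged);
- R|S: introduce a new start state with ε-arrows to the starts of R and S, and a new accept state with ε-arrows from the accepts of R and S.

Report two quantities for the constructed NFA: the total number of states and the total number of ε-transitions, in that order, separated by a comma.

8, 5

Recursing over subexpressions:
Each of the 3 symbol leaves contributes 2 states and 0 ε-transitions.
  r | q : 6 states, 4 ε-transitions
  (r | q)r : 8 states, 5 ε-transitions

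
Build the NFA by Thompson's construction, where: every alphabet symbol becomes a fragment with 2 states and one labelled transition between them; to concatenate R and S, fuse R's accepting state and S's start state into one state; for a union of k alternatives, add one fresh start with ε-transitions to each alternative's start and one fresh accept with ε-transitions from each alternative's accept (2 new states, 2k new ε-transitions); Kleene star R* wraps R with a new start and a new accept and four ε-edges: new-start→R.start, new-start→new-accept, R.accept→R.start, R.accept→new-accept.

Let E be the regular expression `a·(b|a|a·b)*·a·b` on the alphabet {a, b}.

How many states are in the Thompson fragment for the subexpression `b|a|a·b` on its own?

9

Fragment for `b|a|a·b`:
Each of the 4 symbol leaves contributes a 2-state fragment.
  a·b → 3 states
  b|a|a·b → 9 states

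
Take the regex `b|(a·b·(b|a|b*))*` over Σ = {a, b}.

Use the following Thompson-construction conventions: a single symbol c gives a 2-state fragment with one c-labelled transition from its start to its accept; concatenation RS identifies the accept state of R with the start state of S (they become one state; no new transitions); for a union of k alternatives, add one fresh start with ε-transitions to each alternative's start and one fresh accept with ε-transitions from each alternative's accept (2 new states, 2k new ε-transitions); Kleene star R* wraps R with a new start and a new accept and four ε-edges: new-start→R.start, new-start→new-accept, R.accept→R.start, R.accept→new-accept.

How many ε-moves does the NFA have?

18

Building bottom-up:
Each of the 6 symbol leaves contributes 0 ε-transitions.
  b* : 4 ε-transitions
  b|a|b* : 10 ε-transitions
  a·b·(b|a|b*) : 10 ε-transitions
  (a·b·(b|a|b*))* : 14 ε-transitions
  b|(a·b·(b|a|b*))* : 18 ε-transitions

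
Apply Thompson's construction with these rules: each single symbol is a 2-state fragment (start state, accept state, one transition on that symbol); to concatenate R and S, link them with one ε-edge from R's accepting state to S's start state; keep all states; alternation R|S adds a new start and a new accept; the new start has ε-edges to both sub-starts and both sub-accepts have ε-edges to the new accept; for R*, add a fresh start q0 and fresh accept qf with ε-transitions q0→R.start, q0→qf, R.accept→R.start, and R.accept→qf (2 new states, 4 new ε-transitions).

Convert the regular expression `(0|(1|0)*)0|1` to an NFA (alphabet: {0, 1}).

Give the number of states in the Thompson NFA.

Bottom-up over the parse tree:
Each of the 5 symbol leaves contributes a 2-state fragment.
  1|0 → 6 states
  (1|0)* → 8 states
  0|(1|0)* → 12 states
  (0|(1|0)*)0 → 14 states
  (0|(1|0)*)0|1 → 18 states

18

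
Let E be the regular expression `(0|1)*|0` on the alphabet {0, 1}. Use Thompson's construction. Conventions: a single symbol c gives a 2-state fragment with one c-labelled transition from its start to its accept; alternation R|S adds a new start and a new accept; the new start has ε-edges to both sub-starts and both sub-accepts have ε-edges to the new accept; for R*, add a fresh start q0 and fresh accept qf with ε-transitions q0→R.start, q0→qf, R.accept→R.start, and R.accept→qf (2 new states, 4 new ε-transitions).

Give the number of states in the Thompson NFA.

Recursing over subexpressions:
Each of the 3 symbol leaves contributes a 2-state fragment.
  0|1 → 6 states
  (0|1)* → 8 states
  (0|1)*|0 → 12 states

12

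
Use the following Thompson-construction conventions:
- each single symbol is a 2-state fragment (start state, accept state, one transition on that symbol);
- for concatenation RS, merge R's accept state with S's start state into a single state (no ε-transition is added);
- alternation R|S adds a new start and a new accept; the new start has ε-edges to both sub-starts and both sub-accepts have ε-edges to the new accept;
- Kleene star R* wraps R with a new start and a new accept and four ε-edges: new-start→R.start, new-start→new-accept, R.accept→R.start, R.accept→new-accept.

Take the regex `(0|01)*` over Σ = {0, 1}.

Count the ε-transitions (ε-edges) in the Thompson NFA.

8

Bottom-up over the parse tree:
Each of the 3 symbol leaves contributes 0 ε-transitions.
  01 : 0 ε-transitions
  0|01 : 4 ε-transitions
  (0|01)* : 8 ε-transitions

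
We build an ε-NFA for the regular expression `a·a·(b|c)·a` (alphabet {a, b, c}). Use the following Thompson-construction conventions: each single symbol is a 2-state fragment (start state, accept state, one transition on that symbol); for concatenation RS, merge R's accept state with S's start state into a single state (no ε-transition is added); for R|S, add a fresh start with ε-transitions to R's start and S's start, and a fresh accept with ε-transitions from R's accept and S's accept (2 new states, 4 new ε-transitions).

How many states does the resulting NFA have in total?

By structural recursion:
Each of the 5 symbol leaves contributes a 2-state fragment.
  b|c = 6 states
  a·a·(b|c)·a = 9 states

9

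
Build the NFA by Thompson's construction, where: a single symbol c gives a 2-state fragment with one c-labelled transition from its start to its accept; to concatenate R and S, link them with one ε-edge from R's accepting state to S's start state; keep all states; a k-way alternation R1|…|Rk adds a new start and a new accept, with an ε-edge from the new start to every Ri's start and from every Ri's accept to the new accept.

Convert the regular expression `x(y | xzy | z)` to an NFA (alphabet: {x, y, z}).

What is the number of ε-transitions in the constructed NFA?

9

Per subexpression:
Each of the 6 symbol leaves contributes 0 ε-transitions.
  xzy — 2 ε-transitions
  y | xzy | z — 8 ε-transitions
  x(y | xzy | z) — 9 ε-transitions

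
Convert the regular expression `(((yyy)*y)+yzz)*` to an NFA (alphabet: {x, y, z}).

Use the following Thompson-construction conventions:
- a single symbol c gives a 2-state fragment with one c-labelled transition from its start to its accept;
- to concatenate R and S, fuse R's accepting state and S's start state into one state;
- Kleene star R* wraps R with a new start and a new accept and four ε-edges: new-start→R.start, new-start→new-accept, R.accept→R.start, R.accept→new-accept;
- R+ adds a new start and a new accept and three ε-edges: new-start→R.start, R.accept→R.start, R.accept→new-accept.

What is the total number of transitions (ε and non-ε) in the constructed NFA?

By structural recursion:
Each of the 7 symbol leaves contributes 1 transition (1 symbol, 0 ε).
  yyy — 3 transitions (3 symbol, 0 ε)
  (yyy)* — 7 transitions (3 symbol, 4 ε)
  (yyy)*y — 8 transitions (4 symbol, 4 ε)
  ((yyy)*y)+ — 11 transitions (4 symbol, 7 ε)
  ((yyy)*y)+yzz — 14 transitions (7 symbol, 7 ε)
  (((yyy)*y)+yzz)* — 18 transitions (7 symbol, 11 ε)

18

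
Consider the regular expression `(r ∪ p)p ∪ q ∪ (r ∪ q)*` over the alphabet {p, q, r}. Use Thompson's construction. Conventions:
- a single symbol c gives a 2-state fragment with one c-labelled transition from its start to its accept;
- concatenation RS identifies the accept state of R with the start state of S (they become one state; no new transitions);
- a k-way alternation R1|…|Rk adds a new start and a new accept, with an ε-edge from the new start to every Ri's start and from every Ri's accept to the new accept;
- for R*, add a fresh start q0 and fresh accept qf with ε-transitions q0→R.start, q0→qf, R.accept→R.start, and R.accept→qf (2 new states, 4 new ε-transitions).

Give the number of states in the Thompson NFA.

19

By structural recursion:
Each of the 6 symbol leaves contributes a 2-state fragment.
  r ∪ p → 6 states
  (r ∪ p)p → 7 states
  r ∪ q → 6 states
  (r ∪ q)* → 8 states
  (r ∪ p)p ∪ q ∪ (r ∪ q)* → 19 states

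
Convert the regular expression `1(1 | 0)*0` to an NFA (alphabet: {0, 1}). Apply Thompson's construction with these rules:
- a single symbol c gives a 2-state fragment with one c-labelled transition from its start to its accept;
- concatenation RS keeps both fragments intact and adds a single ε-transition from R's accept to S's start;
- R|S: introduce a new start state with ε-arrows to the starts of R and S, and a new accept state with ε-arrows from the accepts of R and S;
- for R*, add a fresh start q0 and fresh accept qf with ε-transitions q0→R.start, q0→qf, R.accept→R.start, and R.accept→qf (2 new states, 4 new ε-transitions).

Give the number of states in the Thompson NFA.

12

Recursing over subexpressions:
Each of the 4 symbol leaves contributes a 2-state fragment.
  1 | 0 — 6 states
  (1 | 0)* — 8 states
  1(1 | 0)*0 — 12 states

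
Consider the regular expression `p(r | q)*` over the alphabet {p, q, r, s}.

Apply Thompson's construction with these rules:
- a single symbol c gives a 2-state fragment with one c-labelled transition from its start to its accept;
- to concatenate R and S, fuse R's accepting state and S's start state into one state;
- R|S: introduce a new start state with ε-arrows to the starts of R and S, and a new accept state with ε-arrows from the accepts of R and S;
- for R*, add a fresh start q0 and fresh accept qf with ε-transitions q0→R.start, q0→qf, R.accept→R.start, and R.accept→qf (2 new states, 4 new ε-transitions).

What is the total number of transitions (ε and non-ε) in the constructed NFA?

Recursing over subexpressions:
Each of the 3 symbol leaves contributes 1 transition (1 symbol, 0 ε).
  r | q → 6 transitions (2 symbol, 4 ε)
  (r | q)* → 10 transitions (2 symbol, 8 ε)
  p(r | q)* → 11 transitions (3 symbol, 8 ε)

11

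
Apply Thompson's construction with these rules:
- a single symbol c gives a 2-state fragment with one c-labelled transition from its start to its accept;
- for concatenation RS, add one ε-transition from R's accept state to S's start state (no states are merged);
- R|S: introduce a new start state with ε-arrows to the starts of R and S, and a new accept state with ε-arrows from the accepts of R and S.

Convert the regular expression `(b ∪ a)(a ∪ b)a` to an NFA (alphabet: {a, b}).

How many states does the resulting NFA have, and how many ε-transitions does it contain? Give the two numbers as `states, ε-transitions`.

Building bottom-up:
Each of the 5 symbol leaves contributes 2 states and 0 ε-transitions.
  b ∪ a = 6 states, 4 ε-transitions
  a ∪ b = 6 states, 4 ε-transitions
  (b ∪ a)(a ∪ b)a = 14 states, 10 ε-transitions

14, 10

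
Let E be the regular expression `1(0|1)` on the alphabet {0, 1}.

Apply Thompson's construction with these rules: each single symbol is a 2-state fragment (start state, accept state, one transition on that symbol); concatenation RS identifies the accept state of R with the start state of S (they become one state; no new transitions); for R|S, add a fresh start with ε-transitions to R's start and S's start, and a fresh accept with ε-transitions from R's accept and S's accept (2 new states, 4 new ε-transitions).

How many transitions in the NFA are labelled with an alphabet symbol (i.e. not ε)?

Building bottom-up:
Each of the 3 symbol leaves contributes exactly 1 symbol transition.
  0|1 : 2 symbol transitions
  1(0|1) : 3 symbol transitions

3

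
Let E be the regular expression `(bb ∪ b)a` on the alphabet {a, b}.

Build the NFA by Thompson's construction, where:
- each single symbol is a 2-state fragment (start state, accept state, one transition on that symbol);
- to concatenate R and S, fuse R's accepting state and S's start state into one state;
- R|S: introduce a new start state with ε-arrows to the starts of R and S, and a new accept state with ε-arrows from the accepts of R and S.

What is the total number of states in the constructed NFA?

8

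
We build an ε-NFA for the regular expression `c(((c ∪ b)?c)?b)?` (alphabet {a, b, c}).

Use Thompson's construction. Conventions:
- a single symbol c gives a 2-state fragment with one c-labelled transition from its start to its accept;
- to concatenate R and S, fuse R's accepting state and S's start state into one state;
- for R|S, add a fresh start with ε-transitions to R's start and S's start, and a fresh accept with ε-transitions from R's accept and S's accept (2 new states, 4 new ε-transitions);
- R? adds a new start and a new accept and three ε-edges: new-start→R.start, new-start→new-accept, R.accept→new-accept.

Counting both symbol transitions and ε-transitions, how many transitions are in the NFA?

18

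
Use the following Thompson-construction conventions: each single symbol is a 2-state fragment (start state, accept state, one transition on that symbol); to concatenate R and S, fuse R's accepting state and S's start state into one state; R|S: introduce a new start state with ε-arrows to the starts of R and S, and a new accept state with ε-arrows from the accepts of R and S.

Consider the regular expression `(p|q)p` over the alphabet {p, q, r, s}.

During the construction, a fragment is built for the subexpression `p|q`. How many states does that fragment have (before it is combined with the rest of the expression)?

Fragment for `p|q`:
Each of the 2 symbol leaves contributes a 2-state fragment.
  p|q = 6 states

6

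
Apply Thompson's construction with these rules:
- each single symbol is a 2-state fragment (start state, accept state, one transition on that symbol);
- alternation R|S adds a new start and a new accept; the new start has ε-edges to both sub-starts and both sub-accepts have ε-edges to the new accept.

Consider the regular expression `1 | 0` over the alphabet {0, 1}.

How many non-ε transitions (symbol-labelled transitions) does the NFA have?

2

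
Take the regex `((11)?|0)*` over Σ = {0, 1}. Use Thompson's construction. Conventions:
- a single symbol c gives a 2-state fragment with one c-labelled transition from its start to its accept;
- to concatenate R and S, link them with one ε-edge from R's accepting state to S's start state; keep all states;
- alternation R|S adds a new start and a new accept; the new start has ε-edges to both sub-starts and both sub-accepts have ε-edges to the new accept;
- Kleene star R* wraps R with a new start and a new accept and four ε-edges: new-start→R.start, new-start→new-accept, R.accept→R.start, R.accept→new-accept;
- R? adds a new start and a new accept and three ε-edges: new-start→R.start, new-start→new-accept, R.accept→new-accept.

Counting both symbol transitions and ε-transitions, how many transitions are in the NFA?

15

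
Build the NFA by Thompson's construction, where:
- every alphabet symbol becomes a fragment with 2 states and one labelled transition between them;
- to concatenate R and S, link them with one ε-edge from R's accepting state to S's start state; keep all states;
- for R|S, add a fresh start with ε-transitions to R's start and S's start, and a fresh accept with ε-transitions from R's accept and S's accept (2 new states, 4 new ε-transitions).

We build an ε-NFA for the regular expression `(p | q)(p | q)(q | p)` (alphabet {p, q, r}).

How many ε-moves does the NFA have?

14

Bottom-up over the parse tree:
Each of the 6 symbol leaves contributes 0 ε-transitions.
  p | q — 4 ε-transitions
  p | q — 4 ε-transitions
  q | p — 4 ε-transitions
  (p | q)(p | q)(q | p) — 14 ε-transitions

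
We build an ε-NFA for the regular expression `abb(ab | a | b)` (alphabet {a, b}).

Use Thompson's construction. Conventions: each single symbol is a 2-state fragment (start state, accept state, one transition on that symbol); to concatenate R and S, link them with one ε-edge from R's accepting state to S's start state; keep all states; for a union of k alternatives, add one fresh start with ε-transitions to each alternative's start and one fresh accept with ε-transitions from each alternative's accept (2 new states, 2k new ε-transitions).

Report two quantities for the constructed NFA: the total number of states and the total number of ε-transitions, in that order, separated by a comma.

Bottom-up over the parse tree:
Each of the 7 symbol leaves contributes 2 states and 0 ε-transitions.
  ab — 4 states, 1 ε-transition
  ab | a | b — 10 states, 7 ε-transitions
  abb(ab | a | b) — 16 states, 10 ε-transitions

16, 10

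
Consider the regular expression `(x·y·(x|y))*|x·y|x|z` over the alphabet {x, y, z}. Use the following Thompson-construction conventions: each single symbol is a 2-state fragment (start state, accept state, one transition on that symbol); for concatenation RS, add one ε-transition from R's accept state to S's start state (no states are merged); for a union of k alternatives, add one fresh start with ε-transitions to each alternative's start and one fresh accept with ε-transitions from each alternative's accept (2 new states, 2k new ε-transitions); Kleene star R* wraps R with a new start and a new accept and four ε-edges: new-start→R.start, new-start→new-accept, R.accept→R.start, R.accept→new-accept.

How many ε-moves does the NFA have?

Per subexpression:
Each of the 8 symbol leaves contributes 0 ε-transitions.
  x|y — 4 ε-transitions
  x·y·(x|y) — 6 ε-transitions
  (x·y·(x|y))* — 10 ε-transitions
  x·y — 1 ε-transition
  (x·y·(x|y))*|x·y|x|z — 19 ε-transitions

19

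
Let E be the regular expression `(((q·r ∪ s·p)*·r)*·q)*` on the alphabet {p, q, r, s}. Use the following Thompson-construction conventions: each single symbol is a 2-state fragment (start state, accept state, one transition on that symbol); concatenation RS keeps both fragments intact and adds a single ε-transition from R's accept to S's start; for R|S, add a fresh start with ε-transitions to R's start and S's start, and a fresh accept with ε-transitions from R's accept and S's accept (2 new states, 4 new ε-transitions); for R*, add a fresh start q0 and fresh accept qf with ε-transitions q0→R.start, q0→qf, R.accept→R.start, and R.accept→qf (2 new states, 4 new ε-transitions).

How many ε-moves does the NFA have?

Building bottom-up:
Each of the 6 symbol leaves contributes 0 ε-transitions.
  q·r → 1 ε-transition
  s·p → 1 ε-transition
  q·r ∪ s·p → 6 ε-transitions
  (q·r ∪ s·p)* → 10 ε-transitions
  (q·r ∪ s·p)*·r → 11 ε-transitions
  ((q·r ∪ s·p)*·r)* → 15 ε-transitions
  ((q·r ∪ s·p)*·r)*·q → 16 ε-transitions
  (((q·r ∪ s·p)*·r)*·q)* → 20 ε-transitions

20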